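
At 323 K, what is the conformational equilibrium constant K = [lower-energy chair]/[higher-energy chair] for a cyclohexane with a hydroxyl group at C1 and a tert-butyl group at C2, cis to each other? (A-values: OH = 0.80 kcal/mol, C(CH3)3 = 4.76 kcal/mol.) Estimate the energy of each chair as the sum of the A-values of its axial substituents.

K ≈ 478

C1 and C2 have opposite parity, so for the cis isomer the two substituents are one axial and one equatorial in each chair.
Chair I (hydroxyl axial, tert-butyl equatorial): E = 0.80 kcal/mol; chair II (hydroxyl equatorial, tert-butyl axial): E = 4.76 kcal/mol.
ΔG = 3.96 kcal/mol between the two chairs.
K = exp(ΔG/RT) with R = 1.987×10⁻³ kcal mol⁻¹ K⁻¹ and T = 323 K gives K ≈ 478.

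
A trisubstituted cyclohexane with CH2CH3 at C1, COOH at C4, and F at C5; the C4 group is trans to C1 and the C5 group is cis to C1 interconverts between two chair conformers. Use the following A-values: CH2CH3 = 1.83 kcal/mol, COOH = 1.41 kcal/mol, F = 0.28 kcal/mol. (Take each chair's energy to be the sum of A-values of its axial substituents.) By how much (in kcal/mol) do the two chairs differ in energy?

3.52 kcal/mol

Chair I (ethyl axial, carboxyl axial, fluoro axial): E = 3.52 kcal/mol.
Chair II (ethyl equatorial, carboxyl equatorial, fluoro equatorial): E = 0.00 kcal/mol.
ΔE = 3.52 − 0.00 = 3.52 kcal/mol; chair II is more stable.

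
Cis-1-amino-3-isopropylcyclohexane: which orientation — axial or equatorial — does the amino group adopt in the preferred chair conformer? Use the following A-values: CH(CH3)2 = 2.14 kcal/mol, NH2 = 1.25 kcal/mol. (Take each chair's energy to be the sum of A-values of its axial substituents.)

equatorial

C1 and C3 have the same parity, so for the cis isomer the two substituents are e,e in one chair and a,a in the other.
Chair I (isopropyl axial, amino axial): E = 3.39 kcal/mol.
Chair II (isopropyl equatorial, amino equatorial): E = 0.00 kcal/mol.
Chair II is the more stable (lower-energy) conformer, and in that chair the amino group is equatorial.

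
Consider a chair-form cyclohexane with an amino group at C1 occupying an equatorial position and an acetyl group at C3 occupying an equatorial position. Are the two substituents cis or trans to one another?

cis

C1 and C3 have the same parity, so their axial bonds point in the same direction.
With same-parity carbons, two substituents on the same face are both axial or both equatorial; opposite faces give one of each.
Here the groups are equatorial/equatorial → same face → cis.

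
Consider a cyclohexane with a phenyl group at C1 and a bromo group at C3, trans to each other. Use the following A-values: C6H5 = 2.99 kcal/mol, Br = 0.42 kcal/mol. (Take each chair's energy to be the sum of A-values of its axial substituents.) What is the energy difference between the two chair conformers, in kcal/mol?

2.57 kcal/mol

C1 and C3 have the same parity, so for the trans isomer the two substituents are one axial and one equatorial in each chair.
Chair I (phenyl axial, bromo equatorial): E = 2.99 kcal/mol.
Chair II (phenyl equatorial, bromo axial): E = 0.42 kcal/mol.
ΔE = 2.99 − 0.42 = 2.57 kcal/mol; chair II is more stable.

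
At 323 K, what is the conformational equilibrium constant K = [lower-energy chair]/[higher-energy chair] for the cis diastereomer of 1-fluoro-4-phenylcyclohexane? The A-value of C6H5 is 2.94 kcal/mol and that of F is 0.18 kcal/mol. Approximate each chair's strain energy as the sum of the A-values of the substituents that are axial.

K ≈ 73.7

C1 and C4 have opposite parity, so for the cis isomer the two substituents are one axial and one equatorial in each chair.
Chair I (phenyl axial, fluoro equatorial): E = 2.94 kcal/mol; chair II (phenyl equatorial, fluoro axial): E = 0.18 kcal/mol.
ΔG = 2.76 kcal/mol between the two chairs.
K = exp(ΔG/RT) with R = 1.987×10⁻³ kcal mol⁻¹ K⁻¹ and T = 323 K gives K ≈ 73.7.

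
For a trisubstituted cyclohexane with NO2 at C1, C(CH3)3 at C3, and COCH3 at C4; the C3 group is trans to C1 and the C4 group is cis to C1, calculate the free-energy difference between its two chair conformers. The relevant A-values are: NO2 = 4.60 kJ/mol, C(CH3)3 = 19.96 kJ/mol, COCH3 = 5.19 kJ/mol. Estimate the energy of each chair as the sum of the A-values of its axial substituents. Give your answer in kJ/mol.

Chair I (nitro axial, tert-butyl equatorial, acetyl equatorial): E = 4.60 kJ/mol.
Chair II (nitro equatorial, tert-butyl axial, acetyl axial): E = 25.15 kJ/mol.
ΔE = 25.15 − 4.60 = 20.55 kJ/mol; chair I is more stable.

20.55 kJ/mol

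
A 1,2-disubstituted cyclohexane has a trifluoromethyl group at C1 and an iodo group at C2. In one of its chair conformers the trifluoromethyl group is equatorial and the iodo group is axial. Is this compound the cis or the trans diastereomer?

cis

C1 and C2 have opposite parity, so their axial bonds point in opposite directions.
With opposite-parity carbons, two substituents on the same face are one axial and one equatorial; opposite faces give both axial or both equatorial.
Here the groups are equatorial/axial → same face → cis.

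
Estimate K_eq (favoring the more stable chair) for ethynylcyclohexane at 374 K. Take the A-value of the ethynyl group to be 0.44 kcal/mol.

One chair has the ethynyl group axial (E = 0.44 kcal/mol) and the other has it equatorial (E = 0).
ΔG = 0.44 kcal/mol between the two chairs.
K = exp(ΔG/RT) with R = 1.987×10⁻³ kcal mol⁻¹ K⁻¹ and T = 374 K gives K ≈ 1.81.

K ≈ 1.81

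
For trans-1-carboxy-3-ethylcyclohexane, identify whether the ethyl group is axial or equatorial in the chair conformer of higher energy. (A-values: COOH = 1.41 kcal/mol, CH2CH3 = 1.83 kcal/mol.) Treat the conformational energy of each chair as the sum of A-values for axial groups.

axial

C1 and C3 have the same parity, so for the trans isomer the two substituents are one axial and one equatorial in each chair.
Chair I (carboxyl axial, ethyl equatorial): E = 1.41 kcal/mol.
Chair II (carboxyl equatorial, ethyl axial): E = 1.83 kcal/mol.
Chair II is the less stable (higher-energy) conformer, and in that chair the ethyl group is axial.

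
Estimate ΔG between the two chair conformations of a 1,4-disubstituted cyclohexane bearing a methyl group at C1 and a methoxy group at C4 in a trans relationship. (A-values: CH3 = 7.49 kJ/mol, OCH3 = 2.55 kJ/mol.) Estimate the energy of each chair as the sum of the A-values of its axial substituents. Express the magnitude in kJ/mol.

C1 and C4 have opposite parity, so for the trans isomer the two substituents are e,e in one chair and a,a in the other.
Chair I (methyl axial, methoxy axial): E = 10.04 kJ/mol.
Chair II (methyl equatorial, methoxy equatorial): E = 0.00 kJ/mol.
ΔE = 10.04 − 0.00 = 10.04 kJ/mol; chair II is more stable.

10.04 kJ/mol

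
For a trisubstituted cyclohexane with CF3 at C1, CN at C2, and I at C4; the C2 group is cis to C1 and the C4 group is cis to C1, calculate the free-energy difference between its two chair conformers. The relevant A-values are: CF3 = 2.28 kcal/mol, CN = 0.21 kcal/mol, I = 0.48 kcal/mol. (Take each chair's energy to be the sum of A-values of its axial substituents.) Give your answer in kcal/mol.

Chair I (trifluoromethyl axial, cyano equatorial, iodo equatorial): E = 2.28 kcal/mol.
Chair II (trifluoromethyl equatorial, cyano axial, iodo axial): E = 0.69 kcal/mol.
ΔE = 2.28 − 0.69 = 1.59 kcal/mol; chair II is more stable.

1.59 kcal/mol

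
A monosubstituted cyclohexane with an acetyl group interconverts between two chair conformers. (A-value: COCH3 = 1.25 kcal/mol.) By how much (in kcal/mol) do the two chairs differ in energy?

A monosubstituted cyclohexane has one chair with the acetyl group axial (E = A = 1.25 kcal/mol) and one with it equatorial (E = 0).
ΔE = 1.25 − 0 = 1.25 kcal/mol.

1.25 kcal/mol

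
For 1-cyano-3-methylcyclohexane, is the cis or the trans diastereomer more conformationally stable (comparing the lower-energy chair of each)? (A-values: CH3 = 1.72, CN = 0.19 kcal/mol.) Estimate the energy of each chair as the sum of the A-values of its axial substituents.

At 1,3 positions (parity same): cis → (e,e or a,a); trans → (a,e or e,a).
Best chair for cis: E = 0.00 kcal/mol; best chair for trans: E = 0.19 kcal/mol.
The cis isomer is lower by 0.19 kcal/mol.

cis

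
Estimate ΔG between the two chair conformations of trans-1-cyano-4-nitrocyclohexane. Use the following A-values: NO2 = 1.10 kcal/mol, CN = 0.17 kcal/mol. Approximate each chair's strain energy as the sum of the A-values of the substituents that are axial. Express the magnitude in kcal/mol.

C1 and C4 have opposite parity, so for the trans isomer the two substituents are e,e in one chair and a,a in the other.
Chair I (nitro axial, cyano axial): E = 1.27 kcal/mol.
Chair II (nitro equatorial, cyano equatorial): E = 0.00 kcal/mol.
ΔE = 1.27 − 0.00 = 1.27 kcal/mol; chair II is more stable.

1.27 kcal/mol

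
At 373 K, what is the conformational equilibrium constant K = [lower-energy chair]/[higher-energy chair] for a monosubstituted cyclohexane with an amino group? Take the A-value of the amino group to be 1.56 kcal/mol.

One chair has the amino group axial (E = 1.56 kcal/mol) and the other has it equatorial (E = 0).
ΔG = 1.56 kcal/mol between the two chairs.
K = exp(ΔG/RT) with R = 1.987×10⁻³ kcal mol⁻¹ K⁻¹ and T = 373 K gives K ≈ 8.21.

K ≈ 8.21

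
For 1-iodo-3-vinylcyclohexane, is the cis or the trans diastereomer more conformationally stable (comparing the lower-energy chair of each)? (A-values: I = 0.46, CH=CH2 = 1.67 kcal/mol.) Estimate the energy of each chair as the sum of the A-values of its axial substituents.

cis

At 1,3 positions (parity same): cis → (e,e or a,a); trans → (a,e or e,a).
Best chair for cis: E = 0.00 kcal/mol; best chair for trans: E = 0.46 kcal/mol.
The cis isomer is lower by 0.46 kcal/mol.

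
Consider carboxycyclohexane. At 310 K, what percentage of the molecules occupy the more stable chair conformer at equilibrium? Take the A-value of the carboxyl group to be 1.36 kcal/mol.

90.1%

One chair has the carboxyl group axial (E = 1.36 kcal/mol) and the other has it equatorial (E = 0).
ΔG = 1.36 kcal/mol between the two chairs.
K = exp(ΔG/RT) with R = 1.987×10⁻³ kcal mol⁻¹ K⁻¹ and T = 310 K gives K ≈ 9.1.
Fraction in the lower-energy chair = K/(K+1) = 90.1%.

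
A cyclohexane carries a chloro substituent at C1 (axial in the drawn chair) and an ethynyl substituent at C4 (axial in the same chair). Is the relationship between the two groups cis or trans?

C1 and C4 have opposite parity, so their axial bonds point in opposite directions.
With opposite-parity carbons, two substituents on the same face are one axial and one equatorial; opposite faces give both axial or both equatorial.
Here the groups are axial/axial → opposite face → trans.

trans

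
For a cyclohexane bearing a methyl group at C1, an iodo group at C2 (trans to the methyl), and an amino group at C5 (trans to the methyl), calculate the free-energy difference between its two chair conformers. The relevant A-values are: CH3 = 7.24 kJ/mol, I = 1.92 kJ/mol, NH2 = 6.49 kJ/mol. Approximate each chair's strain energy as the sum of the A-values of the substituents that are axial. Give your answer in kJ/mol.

2.67 kJ/mol

Chair I (methyl axial, iodo axial, amino equatorial): E = 9.16 kJ/mol.
Chair II (methyl equatorial, iodo equatorial, amino axial): E = 6.49 kJ/mol.
ΔE = 9.16 − 6.49 = 2.67 kJ/mol; chair II is more stable.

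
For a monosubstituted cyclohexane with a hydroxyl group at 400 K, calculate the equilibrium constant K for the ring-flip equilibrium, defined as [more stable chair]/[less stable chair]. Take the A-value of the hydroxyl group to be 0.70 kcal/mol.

K ≈ 2.41

One chair has the hydroxyl group axial (E = 0.70 kcal/mol) and the other has it equatorial (E = 0).
ΔG = 0.70 kcal/mol between the two chairs.
K = exp(ΔG/RT) with R = 1.987×10⁻³ kcal mol⁻¹ K⁻¹ and T = 400 K gives K ≈ 2.41.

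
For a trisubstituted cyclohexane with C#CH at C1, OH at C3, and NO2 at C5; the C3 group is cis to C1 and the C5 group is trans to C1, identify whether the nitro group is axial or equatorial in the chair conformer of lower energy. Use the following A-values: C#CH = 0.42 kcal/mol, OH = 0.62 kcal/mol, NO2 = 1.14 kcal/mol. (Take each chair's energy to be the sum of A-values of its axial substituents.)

equatorial

Chair I (ethynyl axial, hydroxyl axial, nitro equatorial): E = 1.04 kcal/mol.
Chair II (ethynyl equatorial, hydroxyl equatorial, nitro axial): E = 1.14 kcal/mol.
Chair I is the more stable (lower-energy) conformer, and in that chair the nitro group is equatorial.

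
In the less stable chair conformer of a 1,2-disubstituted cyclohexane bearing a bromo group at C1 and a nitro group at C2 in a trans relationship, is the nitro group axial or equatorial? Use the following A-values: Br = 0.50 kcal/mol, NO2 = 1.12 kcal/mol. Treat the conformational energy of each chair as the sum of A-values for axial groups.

C1 and C2 have opposite parity, so for the trans isomer the two substituents are e,e in one chair and a,a in the other.
Chair I (bromo axial, nitro axial): E = 1.62 kcal/mol.
Chair II (bromo equatorial, nitro equatorial): E = 0.00 kcal/mol.
Chair I is the less stable (higher-energy) conformer, and in that chair the nitro group is axial.

axial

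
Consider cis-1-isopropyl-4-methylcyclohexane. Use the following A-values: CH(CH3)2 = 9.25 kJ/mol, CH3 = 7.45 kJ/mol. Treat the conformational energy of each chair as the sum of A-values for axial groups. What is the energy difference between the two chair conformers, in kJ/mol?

1.80 kJ/mol

C1 and C4 have opposite parity, so for the cis isomer the two substituents are one axial and one equatorial in each chair.
Chair I (isopropyl axial, methyl equatorial): E = 9.25 kJ/mol.
Chair II (isopropyl equatorial, methyl axial): E = 7.45 kJ/mol.
ΔE = 9.25 − 7.45 = 1.80 kJ/mol; chair II is more stable.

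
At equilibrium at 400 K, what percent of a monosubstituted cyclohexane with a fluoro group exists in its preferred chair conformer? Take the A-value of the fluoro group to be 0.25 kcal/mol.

One chair has the fluoro group axial (E = 0.25 kcal/mol) and the other has it equatorial (E = 0).
ΔG = 0.25 kcal/mol between the two chairs.
K = exp(ΔG/RT) with R = 1.987×10⁻³ kcal mol⁻¹ K⁻¹ and T = 400 K gives K ≈ 1.37.
Fraction in the lower-energy chair = K/(K+1) = 57.8%.

57.8%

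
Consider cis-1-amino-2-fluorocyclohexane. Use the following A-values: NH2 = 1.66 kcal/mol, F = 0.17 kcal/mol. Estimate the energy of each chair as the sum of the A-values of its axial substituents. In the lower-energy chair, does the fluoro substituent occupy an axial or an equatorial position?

C1 and C2 have opposite parity, so for the cis isomer the two substituents are one axial and one equatorial in each chair.
Chair I (amino axial, fluoro equatorial): E = 1.66 kcal/mol.
Chair II (amino equatorial, fluoro axial): E = 0.17 kcal/mol.
Chair II is the more stable (lower-energy) conformer, and in that chair the fluoro group is axial.

axial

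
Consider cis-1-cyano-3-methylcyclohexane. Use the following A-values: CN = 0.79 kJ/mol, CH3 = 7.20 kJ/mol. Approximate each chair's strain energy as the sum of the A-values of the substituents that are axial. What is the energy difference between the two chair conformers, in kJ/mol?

C1 and C3 have the same parity, so for the cis isomer the two substituents are e,e in one chair and a,a in the other.
Chair I (cyano axial, methyl axial): E = 7.99 kJ/mol.
Chair II (cyano equatorial, methyl equatorial): E = 0.00 kJ/mol.
ΔE = 7.99 − 0.00 = 7.99 kJ/mol; chair II is more stable.

7.99 kJ/mol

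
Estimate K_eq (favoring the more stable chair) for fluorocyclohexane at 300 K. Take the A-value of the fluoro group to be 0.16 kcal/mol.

One chair has the fluoro group axial (E = 0.16 kcal/mol) and the other has it equatorial (E = 0).
ΔG = 0.16 kcal/mol between the two chairs.
K = exp(ΔG/RT) with R = 1.987×10⁻³ kcal mol⁻¹ K⁻¹ and T = 300 K gives K ≈ 1.31.

K ≈ 1.31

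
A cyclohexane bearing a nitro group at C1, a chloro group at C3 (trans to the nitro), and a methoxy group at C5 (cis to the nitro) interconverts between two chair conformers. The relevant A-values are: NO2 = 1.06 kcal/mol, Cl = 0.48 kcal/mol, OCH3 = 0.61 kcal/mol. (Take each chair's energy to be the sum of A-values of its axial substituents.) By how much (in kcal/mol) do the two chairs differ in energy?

1.19 kcal/mol

Chair I (nitro axial, chloro equatorial, methoxy axial): E = 1.67 kcal/mol.
Chair II (nitro equatorial, chloro axial, methoxy equatorial): E = 0.48 kcal/mol.
ΔE = 1.67 − 0.48 = 1.19 kcal/mol; chair II is more stable.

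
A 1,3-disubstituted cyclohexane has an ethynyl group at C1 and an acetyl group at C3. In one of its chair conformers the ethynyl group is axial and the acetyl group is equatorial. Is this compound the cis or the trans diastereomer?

trans

C1 and C3 have the same parity, so their axial bonds point in the same direction.
With same-parity carbons, two substituents on the same face are both axial or both equatorial; opposite faces give one of each.
Here the groups are axial/equatorial → opposite face → trans.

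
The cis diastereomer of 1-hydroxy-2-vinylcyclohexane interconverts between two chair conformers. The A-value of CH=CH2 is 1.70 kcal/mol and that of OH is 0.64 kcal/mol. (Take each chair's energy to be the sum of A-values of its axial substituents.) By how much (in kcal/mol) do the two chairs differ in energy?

1.06 kcal/mol

C1 and C2 have opposite parity, so for the cis isomer the two substituents are one axial and one equatorial in each chair.
Chair I (vinyl axial, hydroxyl equatorial): E = 1.70 kcal/mol.
Chair II (vinyl equatorial, hydroxyl axial): E = 0.64 kcal/mol.
ΔE = 1.70 − 0.64 = 1.06 kcal/mol; chair II is more stable.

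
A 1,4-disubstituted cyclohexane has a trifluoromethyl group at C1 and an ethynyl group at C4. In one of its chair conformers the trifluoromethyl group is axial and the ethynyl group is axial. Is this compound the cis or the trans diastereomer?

C1 and C4 have opposite parity, so their axial bonds point in opposite directions.
With opposite-parity carbons, two substituents on the same face are one axial and one equatorial; opposite faces give both axial or both equatorial.
Here the groups are axial/axial → opposite face → trans.

trans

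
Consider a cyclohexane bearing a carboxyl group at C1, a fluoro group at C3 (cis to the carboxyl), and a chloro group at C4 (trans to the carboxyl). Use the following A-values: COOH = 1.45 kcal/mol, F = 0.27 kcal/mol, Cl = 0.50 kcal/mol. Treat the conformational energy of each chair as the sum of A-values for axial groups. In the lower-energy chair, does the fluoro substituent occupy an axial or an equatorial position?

Chair I (carboxyl axial, fluoro axial, chloro axial): E = 2.22 kcal/mol.
Chair II (carboxyl equatorial, fluoro equatorial, chloro equatorial): E = 0.00 kcal/mol.
Chair II is the more stable (lower-energy) conformer, and in that chair the fluoro group is equatorial.

equatorial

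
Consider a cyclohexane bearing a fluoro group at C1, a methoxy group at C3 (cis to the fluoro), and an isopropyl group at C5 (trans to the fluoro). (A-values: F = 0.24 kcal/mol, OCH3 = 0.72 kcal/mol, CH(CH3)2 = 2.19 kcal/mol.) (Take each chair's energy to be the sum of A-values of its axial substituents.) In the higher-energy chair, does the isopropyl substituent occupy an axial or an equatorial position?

Chair I (fluoro axial, methoxy axial, isopropyl equatorial): E = 0.96 kcal/mol.
Chair II (fluoro equatorial, methoxy equatorial, isopropyl axial): E = 2.19 kcal/mol.
Chair II is the less stable (higher-energy) conformer, and in that chair the isopropyl group is axial.

axial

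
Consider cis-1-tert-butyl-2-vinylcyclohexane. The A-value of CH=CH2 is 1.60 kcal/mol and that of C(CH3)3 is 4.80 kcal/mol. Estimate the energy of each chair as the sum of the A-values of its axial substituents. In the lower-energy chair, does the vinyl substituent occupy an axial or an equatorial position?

axial

C1 and C2 have opposite parity, so for the cis isomer the two substituents are one axial and one equatorial in each chair.
Chair I (vinyl axial, tert-butyl equatorial): E = 1.60 kcal/mol.
Chair II (vinyl equatorial, tert-butyl axial): E = 4.80 kcal/mol.
Chair I is the more stable (lower-energy) conformer, and in that chair the vinyl group is axial.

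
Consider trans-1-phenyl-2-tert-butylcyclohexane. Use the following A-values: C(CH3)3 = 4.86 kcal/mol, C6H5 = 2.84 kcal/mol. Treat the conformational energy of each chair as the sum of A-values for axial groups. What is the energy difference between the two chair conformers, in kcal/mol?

7.70 kcal/mol

C1 and C2 have opposite parity, so for the trans isomer the two substituents are e,e in one chair and a,a in the other.
Chair I (tert-butyl axial, phenyl axial): E = 7.70 kcal/mol.
Chair II (tert-butyl equatorial, phenyl equatorial): E = 0.00 kcal/mol.
ΔE = 7.70 − 0.00 = 7.70 kcal/mol; chair II is more stable.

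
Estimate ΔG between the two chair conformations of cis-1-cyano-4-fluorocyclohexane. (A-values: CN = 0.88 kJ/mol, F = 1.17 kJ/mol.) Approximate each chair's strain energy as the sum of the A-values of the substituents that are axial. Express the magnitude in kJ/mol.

0.29 kJ/mol

C1 and C4 have opposite parity, so for the cis isomer the two substituents are one axial and one equatorial in each chair.
Chair I (cyano axial, fluoro equatorial): E = 0.88 kJ/mol.
Chair II (cyano equatorial, fluoro axial): E = 1.17 kJ/mol.
ΔE = 1.17 − 0.88 = 0.29 kJ/mol; chair I is more stable.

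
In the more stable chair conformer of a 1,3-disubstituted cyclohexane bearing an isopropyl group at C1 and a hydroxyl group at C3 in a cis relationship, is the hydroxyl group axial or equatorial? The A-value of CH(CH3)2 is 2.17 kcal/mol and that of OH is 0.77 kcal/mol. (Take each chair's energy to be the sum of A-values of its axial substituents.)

equatorial

C1 and C3 have the same parity, so for the cis isomer the two substituents are e,e in one chair and a,a in the other.
Chair I (isopropyl axial, hydroxyl axial): E = 2.94 kcal/mol.
Chair II (isopropyl equatorial, hydroxyl equatorial): E = 0.00 kcal/mol.
Chair II is the more stable (lower-energy) conformer, and in that chair the hydroxyl group is equatorial.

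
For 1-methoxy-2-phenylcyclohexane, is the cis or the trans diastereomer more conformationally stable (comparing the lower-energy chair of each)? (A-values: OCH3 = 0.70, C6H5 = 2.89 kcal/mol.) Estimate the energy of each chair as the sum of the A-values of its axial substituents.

At 1,2 positions (parity opposite): cis → (a,e or e,a); trans → (e,e or a,a).
Best chair for cis: E = 0.70 kcal/mol; best chair for trans: E = 0.00 kcal/mol.
The trans isomer is lower by 0.70 kcal/mol.

trans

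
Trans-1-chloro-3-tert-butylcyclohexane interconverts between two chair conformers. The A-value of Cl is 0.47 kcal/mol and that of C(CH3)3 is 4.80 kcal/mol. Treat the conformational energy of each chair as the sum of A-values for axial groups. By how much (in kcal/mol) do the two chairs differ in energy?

C1 and C3 have the same parity, so for the trans isomer the two substituents are one axial and one equatorial in each chair.
Chair I (chloro axial, tert-butyl equatorial): E = 0.47 kcal/mol.
Chair II (chloro equatorial, tert-butyl axial): E = 4.80 kcal/mol.
ΔE = 4.80 − 0.47 = 4.33 kcal/mol; chair I is more stable.

4.33 kcal/mol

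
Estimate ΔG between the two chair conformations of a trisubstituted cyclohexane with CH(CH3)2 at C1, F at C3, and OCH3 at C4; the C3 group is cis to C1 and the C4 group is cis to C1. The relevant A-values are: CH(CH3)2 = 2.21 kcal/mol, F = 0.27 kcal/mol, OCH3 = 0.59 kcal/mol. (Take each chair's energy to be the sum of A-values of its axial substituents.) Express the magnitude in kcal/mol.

1.89 kcal/mol

Chair I (isopropyl axial, fluoro axial, methoxy equatorial): E = 2.48 kcal/mol.
Chair II (isopropyl equatorial, fluoro equatorial, methoxy axial): E = 0.59 kcal/mol.
ΔE = 2.48 − 0.59 = 1.89 kcal/mol; chair II is more stable.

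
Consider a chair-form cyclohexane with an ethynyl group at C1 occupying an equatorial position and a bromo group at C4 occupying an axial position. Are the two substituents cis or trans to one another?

C1 and C4 have opposite parity, so their axial bonds point in opposite directions.
With opposite-parity carbons, two substituents on the same face are one axial and one equatorial; opposite faces give both axial or both equatorial.
Here the groups are equatorial/axial → same face → cis.

cis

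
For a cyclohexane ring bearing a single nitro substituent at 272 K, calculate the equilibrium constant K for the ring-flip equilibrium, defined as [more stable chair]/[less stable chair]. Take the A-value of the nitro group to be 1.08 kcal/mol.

K ≈ 7.38

One chair has the nitro group axial (E = 1.08 kcal/mol) and the other has it equatorial (E = 0).
ΔG = 1.08 kcal/mol between the two chairs.
K = exp(ΔG/RT) with R = 1.987×10⁻³ kcal mol⁻¹ K⁻¹ and T = 272 K gives K ≈ 7.38.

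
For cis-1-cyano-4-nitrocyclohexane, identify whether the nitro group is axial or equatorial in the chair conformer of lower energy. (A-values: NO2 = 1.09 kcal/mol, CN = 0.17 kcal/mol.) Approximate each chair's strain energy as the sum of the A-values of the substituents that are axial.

C1 and C4 have opposite parity, so for the cis isomer the two substituents are one axial and one equatorial in each chair.
Chair I (nitro axial, cyano equatorial): E = 1.09 kcal/mol.
Chair II (nitro equatorial, cyano axial): E = 0.17 kcal/mol.
Chair II is the more stable (lower-energy) conformer, and in that chair the nitro group is equatorial.

equatorial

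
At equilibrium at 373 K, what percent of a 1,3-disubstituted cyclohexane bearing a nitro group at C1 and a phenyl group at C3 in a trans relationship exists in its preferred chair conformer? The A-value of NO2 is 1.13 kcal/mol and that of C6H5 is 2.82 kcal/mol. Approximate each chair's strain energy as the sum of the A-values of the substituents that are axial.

C1 and C3 have the same parity, so for the trans isomer the two substituents are one axial and one equatorial in each chair.
Chair I (nitro axial, phenyl equatorial): E = 1.13 kcal/mol; chair II (nitro equatorial, phenyl axial): E = 2.82 kcal/mol.
ΔG = 1.69 kcal/mol between the two chairs.
K = exp(ΔG/RT) with R = 1.987×10⁻³ kcal mol⁻¹ K⁻¹ and T = 373 K gives K ≈ 9.78.
Fraction in the lower-energy chair = K/(K+1) = 90.7%.

90.7%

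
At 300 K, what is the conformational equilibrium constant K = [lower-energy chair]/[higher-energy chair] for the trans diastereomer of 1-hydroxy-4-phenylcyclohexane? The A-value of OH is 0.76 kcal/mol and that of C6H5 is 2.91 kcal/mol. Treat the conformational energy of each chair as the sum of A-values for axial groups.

C1 and C4 have opposite parity, so for the trans isomer the two substituents are e,e in one chair and a,a in the other.
Chair I (hydroxyl axial, phenyl axial): E = 3.67 kcal/mol; chair II (hydroxyl equatorial, phenyl equatorial): E = 0.00 kcal/mol.
ΔG = 3.67 kcal/mol between the two chairs.
K = exp(ΔG/RT) with R = 1.987×10⁻³ kcal mol⁻¹ K⁻¹ and T = 300 K gives K ≈ 472.

K ≈ 472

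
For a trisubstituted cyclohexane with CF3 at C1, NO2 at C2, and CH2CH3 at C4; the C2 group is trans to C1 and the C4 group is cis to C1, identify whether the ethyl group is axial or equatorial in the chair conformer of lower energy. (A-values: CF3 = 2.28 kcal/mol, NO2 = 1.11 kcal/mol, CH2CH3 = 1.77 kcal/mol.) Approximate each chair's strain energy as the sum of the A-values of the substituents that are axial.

axial

Chair I (trifluoromethyl axial, nitro axial, ethyl equatorial): E = 3.39 kcal/mol.
Chair II (trifluoromethyl equatorial, nitro equatorial, ethyl axial): E = 1.77 kcal/mol.
Chair II is the more stable (lower-energy) conformer, and in that chair the ethyl group is axial.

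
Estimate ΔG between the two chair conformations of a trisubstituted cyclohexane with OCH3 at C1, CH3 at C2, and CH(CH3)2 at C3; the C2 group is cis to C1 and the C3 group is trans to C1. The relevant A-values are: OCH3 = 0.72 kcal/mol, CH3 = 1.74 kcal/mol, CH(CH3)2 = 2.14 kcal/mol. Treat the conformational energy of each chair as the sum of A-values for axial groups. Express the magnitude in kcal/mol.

3.16 kcal/mol

Chair I (methoxy axial, methyl equatorial, isopropyl equatorial): E = 0.72 kcal/mol.
Chair II (methoxy equatorial, methyl axial, isopropyl axial): E = 3.88 kcal/mol.
ΔE = 3.88 − 0.72 = 3.16 kcal/mol; chair I is more stable.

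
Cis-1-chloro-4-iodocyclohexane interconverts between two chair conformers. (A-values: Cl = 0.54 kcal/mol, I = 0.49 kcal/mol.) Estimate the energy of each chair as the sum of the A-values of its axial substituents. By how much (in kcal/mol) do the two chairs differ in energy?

0.05 kcal/mol

C1 and C4 have opposite parity, so for the cis isomer the two substituents are one axial and one equatorial in each chair.
Chair I (chloro axial, iodo equatorial): E = 0.54 kcal/mol.
Chair II (chloro equatorial, iodo axial): E = 0.49 kcal/mol.
ΔE = 0.54 − 0.49 = 0.05 kcal/mol; chair II is more stable.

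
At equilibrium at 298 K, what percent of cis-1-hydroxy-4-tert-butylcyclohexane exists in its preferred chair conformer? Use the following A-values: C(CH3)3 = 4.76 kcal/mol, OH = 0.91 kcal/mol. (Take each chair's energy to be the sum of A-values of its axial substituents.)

99.9%

C1 and C4 have opposite parity, so for the cis isomer the two substituents are one axial and one equatorial in each chair.
Chair I (tert-butyl axial, hydroxyl equatorial): E = 4.76 kcal/mol; chair II (tert-butyl equatorial, hydroxyl axial): E = 0.91 kcal/mol.
ΔG = 3.85 kcal/mol between the two chairs.
K = exp(ΔG/RT) with R = 1.987×10⁻³ kcal mol⁻¹ K⁻¹ and T = 298 K gives K ≈ 666.
Fraction in the lower-energy chair = K/(K+1) = 99.9%.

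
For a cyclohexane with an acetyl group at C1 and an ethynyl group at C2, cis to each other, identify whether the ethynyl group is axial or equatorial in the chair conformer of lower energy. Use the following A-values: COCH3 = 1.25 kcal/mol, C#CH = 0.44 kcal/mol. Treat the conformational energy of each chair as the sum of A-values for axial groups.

C1 and C2 have opposite parity, so for the cis isomer the two substituents are one axial and one equatorial in each chair.
Chair I (acetyl axial, ethynyl equatorial): E = 1.25 kcal/mol.
Chair II (acetyl equatorial, ethynyl axial): E = 0.44 kcal/mol.
Chair II is the more stable (lower-energy) conformer, and in that chair the ethynyl group is axial.

axial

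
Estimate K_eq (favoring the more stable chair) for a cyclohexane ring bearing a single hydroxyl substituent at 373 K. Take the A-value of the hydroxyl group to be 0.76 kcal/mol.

One chair has the hydroxyl group axial (E = 0.76 kcal/mol) and the other has it equatorial (E = 0).
ΔG = 0.76 kcal/mol between the two chairs.
K = exp(ΔG/RT) with R = 1.987×10⁻³ kcal mol⁻¹ K⁻¹ and T = 373 K gives K ≈ 2.79.

K ≈ 2.79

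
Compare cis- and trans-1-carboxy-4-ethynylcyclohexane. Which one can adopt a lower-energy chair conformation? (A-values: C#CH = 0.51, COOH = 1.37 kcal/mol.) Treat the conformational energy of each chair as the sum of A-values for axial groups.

At 1,4 positions (parity opposite): cis → (a,e or e,a); trans → (e,e or a,a).
Best chair for cis: E = 0.51 kcal/mol; best chair for trans: E = 0.00 kcal/mol.
The trans isomer is lower by 0.51 kcal/mol.

trans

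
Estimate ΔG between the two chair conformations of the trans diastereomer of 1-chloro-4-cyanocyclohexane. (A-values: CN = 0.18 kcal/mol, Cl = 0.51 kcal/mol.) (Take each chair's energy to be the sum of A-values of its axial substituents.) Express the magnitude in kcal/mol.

C1 and C4 have opposite parity, so for the trans isomer the two substituents are e,e in one chair and a,a in the other.
Chair I (cyano axial, chloro axial): E = 0.69 kcal/mol.
Chair II (cyano equatorial, chloro equatorial): E = 0.00 kcal/mol.
ΔE = 0.69 − 0.00 = 0.69 kcal/mol; chair II is more stable.

0.69 kcal/mol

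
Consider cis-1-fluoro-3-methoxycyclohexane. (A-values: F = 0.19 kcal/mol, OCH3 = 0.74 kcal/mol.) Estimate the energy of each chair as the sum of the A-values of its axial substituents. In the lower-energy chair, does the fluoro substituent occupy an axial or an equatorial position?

equatorial

C1 and C3 have the same parity, so for the cis isomer the two substituents are e,e in one chair and a,a in the other.
Chair I (fluoro axial, methoxy axial): E = 0.93 kcal/mol.
Chair II (fluoro equatorial, methoxy equatorial): E = 0.00 kcal/mol.
Chair II is the more stable (lower-energy) conformer, and in that chair the fluoro group is equatorial.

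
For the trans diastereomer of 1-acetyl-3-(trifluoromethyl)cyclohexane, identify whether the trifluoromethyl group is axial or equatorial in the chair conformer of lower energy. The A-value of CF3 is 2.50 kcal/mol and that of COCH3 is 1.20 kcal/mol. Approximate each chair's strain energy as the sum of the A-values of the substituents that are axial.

C1 and C3 have the same parity, so for the trans isomer the two substituents are one axial and one equatorial in each chair.
Chair I (trifluoromethyl axial, acetyl equatorial): E = 2.50 kcal/mol.
Chair II (trifluoromethyl equatorial, acetyl axial): E = 1.20 kcal/mol.
Chair II is the more stable (lower-energy) conformer, and in that chair the trifluoromethyl group is equatorial.

equatorial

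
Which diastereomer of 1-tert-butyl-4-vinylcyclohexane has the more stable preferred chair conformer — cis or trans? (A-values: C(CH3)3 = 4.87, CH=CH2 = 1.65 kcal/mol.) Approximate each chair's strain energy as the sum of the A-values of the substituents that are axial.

trans

At 1,4 positions (parity opposite): cis → (a,e or e,a); trans → (e,e or a,a).
Best chair for cis: E = 1.65 kcal/mol; best chair for trans: E = 0.00 kcal/mol.
The trans isomer is lower by 1.65 kcal/mol.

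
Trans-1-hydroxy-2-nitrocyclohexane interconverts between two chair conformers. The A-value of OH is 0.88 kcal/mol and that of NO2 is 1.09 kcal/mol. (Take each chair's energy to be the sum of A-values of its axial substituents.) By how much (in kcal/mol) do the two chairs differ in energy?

C1 and C2 have opposite parity, so for the trans isomer the two substituents are e,e in one chair and a,a in the other.
Chair I (hydroxyl axial, nitro axial): E = 1.97 kcal/mol.
Chair II (hydroxyl equatorial, nitro equatorial): E = 0.00 kcal/mol.
ΔE = 1.97 − 0.00 = 1.97 kcal/mol; chair II is more stable.

1.97 kcal/mol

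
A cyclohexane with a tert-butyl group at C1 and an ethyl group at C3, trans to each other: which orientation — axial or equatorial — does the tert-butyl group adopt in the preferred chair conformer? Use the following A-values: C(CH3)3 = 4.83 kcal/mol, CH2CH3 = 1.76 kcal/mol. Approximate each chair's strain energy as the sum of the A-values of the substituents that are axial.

C1 and C3 have the same parity, so for the trans isomer the two substituents are one axial and one equatorial in each chair.
Chair I (tert-butyl axial, ethyl equatorial): E = 4.83 kcal/mol.
Chair II (tert-butyl equatorial, ethyl axial): E = 1.76 kcal/mol.
Chair II is the more stable (lower-energy) conformer, and in that chair the tert-butyl group is equatorial.

equatorial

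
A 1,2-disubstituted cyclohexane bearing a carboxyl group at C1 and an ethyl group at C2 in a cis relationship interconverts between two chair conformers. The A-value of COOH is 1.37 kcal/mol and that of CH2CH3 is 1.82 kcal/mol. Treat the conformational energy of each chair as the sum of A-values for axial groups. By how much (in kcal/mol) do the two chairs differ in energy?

C1 and C2 have opposite parity, so for the cis isomer the two substituents are one axial and one equatorial in each chair.
Chair I (carboxyl axial, ethyl equatorial): E = 1.37 kcal/mol.
Chair II (carboxyl equatorial, ethyl axial): E = 1.82 kcal/mol.
ΔE = 1.82 − 1.37 = 0.45 kcal/mol; chair I is more stable.

0.45 kcal/mol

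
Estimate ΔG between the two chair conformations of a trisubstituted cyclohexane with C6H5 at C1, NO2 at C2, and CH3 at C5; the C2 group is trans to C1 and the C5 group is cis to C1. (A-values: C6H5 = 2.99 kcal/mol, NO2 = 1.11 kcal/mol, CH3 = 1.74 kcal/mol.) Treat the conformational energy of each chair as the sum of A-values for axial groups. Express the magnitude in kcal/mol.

5.84 kcal/mol

Chair I (phenyl axial, nitro axial, methyl axial): E = 5.84 kcal/mol.
Chair II (phenyl equatorial, nitro equatorial, methyl equatorial): E = 0.00 kcal/mol.
ΔE = 5.84 − 0.00 = 5.84 kcal/mol; chair II is more stable.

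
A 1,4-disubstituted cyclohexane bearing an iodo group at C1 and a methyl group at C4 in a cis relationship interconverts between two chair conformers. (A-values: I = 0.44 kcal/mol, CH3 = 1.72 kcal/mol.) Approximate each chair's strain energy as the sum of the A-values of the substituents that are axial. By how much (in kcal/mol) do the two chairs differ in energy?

C1 and C4 have opposite parity, so for the cis isomer the two substituents are one axial and one equatorial in each chair.
Chair I (iodo axial, methyl equatorial): E = 0.44 kcal/mol.
Chair II (iodo equatorial, methyl axial): E = 1.72 kcal/mol.
ΔE = 1.72 − 0.44 = 1.28 kcal/mol; chair I is more stable.

1.28 kcal/mol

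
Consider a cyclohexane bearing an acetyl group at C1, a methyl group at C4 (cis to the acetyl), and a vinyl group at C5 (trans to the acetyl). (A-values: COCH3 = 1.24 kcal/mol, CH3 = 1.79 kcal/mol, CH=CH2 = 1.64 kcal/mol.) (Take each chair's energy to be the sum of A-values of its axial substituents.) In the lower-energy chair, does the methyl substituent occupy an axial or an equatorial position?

Chair I (acetyl axial, methyl equatorial, vinyl equatorial): E = 1.24 kcal/mol.
Chair II (acetyl equatorial, methyl axial, vinyl axial): E = 3.43 kcal/mol.
Chair I is the more stable (lower-energy) conformer, and in that chair the methyl group is equatorial.

equatorial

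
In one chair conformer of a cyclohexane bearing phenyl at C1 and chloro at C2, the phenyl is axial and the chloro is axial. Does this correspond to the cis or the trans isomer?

trans

C1 and C2 have opposite parity, so their axial bonds point in opposite directions.
With opposite-parity carbons, two substituents on the same face are one axial and one equatorial; opposite faces give both axial or both equatorial.
Here the groups are axial/axial → opposite face → trans.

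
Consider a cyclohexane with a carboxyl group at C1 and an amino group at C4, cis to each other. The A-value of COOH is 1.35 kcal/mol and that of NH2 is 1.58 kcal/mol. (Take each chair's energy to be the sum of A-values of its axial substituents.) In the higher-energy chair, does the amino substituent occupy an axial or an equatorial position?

axial

C1 and C4 have opposite parity, so for the cis isomer the two substituents are one axial and one equatorial in each chair.
Chair I (carboxyl axial, amino equatorial): E = 1.35 kcal/mol.
Chair II (carboxyl equatorial, amino axial): E = 1.58 kcal/mol.
Chair II is the less stable (higher-energy) conformer, and in that chair the amino group is axial.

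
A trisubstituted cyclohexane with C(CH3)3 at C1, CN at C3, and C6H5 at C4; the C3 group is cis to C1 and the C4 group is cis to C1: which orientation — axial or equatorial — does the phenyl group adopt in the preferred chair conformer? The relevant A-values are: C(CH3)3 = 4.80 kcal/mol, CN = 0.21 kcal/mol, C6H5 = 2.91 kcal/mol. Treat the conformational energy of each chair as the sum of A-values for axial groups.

axial

Chair I (tert-butyl axial, cyano axial, phenyl equatorial): E = 5.01 kcal/mol.
Chair II (tert-butyl equatorial, cyano equatorial, phenyl axial): E = 2.91 kcal/mol.
Chair II is the more stable (lower-energy) conformer, and in that chair the phenyl group is axial.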